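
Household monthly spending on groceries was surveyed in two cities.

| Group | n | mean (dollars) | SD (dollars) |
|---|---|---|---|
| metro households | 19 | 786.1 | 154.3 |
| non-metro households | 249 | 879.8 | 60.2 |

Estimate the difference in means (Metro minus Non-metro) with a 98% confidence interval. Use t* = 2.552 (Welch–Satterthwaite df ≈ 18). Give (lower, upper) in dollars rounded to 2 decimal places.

(-184.56, -2.84)

Per-group SEs: s₁/√n₁ = 154.3/√19 = 35.3988, s₂/√n₂ = 60.2/√249 = 3.8150.
Unpooled SE of the difference: √(1253.07504144 + 14.554225) = 35.6038.
Margin of error = t* · SE = 2.552 × 35.6038 = 90.8609.
x̄₁ − x̄₂ = 786.1 − 879.8 = -93.7000.
CI: -93.7000 ± 90.8609 = (-184.56, -2.84).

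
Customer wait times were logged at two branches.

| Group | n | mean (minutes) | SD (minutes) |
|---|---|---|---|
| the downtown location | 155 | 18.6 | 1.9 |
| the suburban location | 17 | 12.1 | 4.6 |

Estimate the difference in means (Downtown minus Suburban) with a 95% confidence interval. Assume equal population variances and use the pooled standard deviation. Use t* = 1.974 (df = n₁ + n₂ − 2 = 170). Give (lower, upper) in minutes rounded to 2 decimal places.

Pooled variance s_p² = [154·1.9² + 16·4.6²] / (155+17−2) = 5.2618, so s_p = 2.2939.
SE_diff = s_p·√(1/n₁ + 1/n₂) = 2.2939·√(1/155 + 1/17) = 0.5861.
t* = 1.974; margin = 1.974 × 0.5861 = 1.1570.
Difference = 18.6 − 12.1 = 6.5000.
6.5000 ± 1.1570 → (5.34, 7.66).

(5.34, 7.66)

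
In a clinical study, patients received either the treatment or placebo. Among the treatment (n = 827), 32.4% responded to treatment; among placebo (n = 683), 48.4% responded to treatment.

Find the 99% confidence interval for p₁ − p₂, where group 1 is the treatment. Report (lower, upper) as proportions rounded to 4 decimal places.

(-0.2247, -0.0953)

Each SE is √(p̂(1−p̂)/n): √(0.3240·0.6760/827) = 0.01627 and √(0.4840·0.5160/683) = 0.01912.
SE(p̂₁ − p̂₂) = √(SE₁² + SE₂²) = √(0.0002647129 + 0.0003655744) = 0.02511, since the two samples are independent.
At 99% confidence z* = 2.576; margin = 2.576 × 0.02511 = 0.06468.
The difference is 0.3240 − 0.4840 = -0.1600, so the interval is -0.1600 ± 0.06468 = (-0.2247, -0.0953).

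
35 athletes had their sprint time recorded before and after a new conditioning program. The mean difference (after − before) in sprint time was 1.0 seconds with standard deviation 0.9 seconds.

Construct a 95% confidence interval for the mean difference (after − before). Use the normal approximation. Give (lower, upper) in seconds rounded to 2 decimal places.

This is a matched-pairs design, so SE = s_d/√n = 0.9/√35 = 0.1521.
Margin = 1.960 × 0.1521 = 0.2981; the interval is 1.0 ± 0.2981 = (0.70, 1.30).

(0.70, 1.30)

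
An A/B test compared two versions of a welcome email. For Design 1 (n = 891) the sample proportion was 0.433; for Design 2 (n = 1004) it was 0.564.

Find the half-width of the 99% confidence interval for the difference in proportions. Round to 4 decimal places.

0.0588

Each SE is √(p̂(1−p̂)/n): √(0.4330·0.5670/891) = 0.01660 and √(0.5640·0.4360/1004) = 0.01565.
SE(p̂₁ − p̂₂) = √(SE₁² + SE₂²) = √(0.00027556 + 0.0002449225) = 0.02281, since the two samples are independent.
At 99% confidence z* = 2.576; margin = 2.576 × 0.02281 = 0.05876.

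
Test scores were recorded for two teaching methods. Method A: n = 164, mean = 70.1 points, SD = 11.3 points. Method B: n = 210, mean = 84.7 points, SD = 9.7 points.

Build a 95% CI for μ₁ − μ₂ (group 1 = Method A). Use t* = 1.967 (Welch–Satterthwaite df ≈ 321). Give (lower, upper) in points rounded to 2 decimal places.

(-16.78, -12.42)

Per-group SEs: s₁/√n₁ = 11.3/√164 = 0.8824, s₂/√n₂ = 9.7/√210 = 0.6694.
Unpooled SE of the difference: √(0.77862976 + 0.44809636) = 1.1076.
Margin of error = t* · SE = 1.967 × 1.1076 = 2.1786.
x̄₁ − x̄₂ = 70.1 − 84.7 = -14.6000.
CI: -14.6000 ± 2.1786 = (-16.78, -12.42).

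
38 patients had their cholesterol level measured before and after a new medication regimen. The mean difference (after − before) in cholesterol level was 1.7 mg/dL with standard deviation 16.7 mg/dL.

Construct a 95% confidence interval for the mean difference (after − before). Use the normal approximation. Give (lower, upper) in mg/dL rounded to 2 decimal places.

This is a matched-pairs design, so SE = s_d/√n = 16.7/√38 = 2.7091.
Margin = 1.960 × 2.7091 = 5.3098; the interval is 1.7 ± 5.3098 = (-3.61, 7.01).

(-3.61, 7.01)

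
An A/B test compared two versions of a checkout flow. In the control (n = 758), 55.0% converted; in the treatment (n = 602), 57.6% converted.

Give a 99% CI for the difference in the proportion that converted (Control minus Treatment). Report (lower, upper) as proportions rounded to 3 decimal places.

Each SE is √(p̂(1−p̂)/n): √(0.5500·0.4500/758) = 0.01807 and √(0.5760·0.4240/602) = 0.02014.
SE(p̂₁ − p̂₂) = √(SE₁² + SE₂²) = √(0.0003265249 + 0.0004056196) = 0.02706, since the two samples are independent.
At 99% confidence z* = 2.576; margin = 2.576 × 0.02706 = 0.06971.
The difference is 0.5500 − 0.5760 = -0.0260, so the interval is -0.0260 ± 0.06971 = (-0.096, 0.044).

(-0.096, 0.044)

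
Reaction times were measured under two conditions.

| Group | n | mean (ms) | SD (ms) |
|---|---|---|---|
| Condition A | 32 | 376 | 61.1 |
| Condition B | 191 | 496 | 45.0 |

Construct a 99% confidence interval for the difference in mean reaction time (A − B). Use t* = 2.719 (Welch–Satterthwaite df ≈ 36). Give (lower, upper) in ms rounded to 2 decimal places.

(-150.67, -89.33)

SE₁ = s₁/√n₁ = 61.1/√32 = 10.8011; SE₂ = 45.0/√191 = 3.2561.
Independent samples, unequal variances: SE_diff = √(SE₁² + SE₂²) = √(116.66376121 + 10.60218721) = 11.2812.
t* = 2.719, so margin of error = 2.719 × 11.2812 = 30.6736.
Difference in means = 376 − 496 = -120.0000.
-120.0000 ± 30.6736 → (-150.67, -89.33).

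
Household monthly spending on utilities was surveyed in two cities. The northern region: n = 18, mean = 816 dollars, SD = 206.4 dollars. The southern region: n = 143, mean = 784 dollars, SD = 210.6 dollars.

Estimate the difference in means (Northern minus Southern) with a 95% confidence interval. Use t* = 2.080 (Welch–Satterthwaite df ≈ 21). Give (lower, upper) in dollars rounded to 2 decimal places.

Per-group SEs: s₁/√n₁ = 206.4/√18 = 48.6489, s₂/√n₂ = 210.6/√143 = 17.6113.
Unpooled SE of the difference: √(2366.71547121 + 310.15788769) = 51.7385.
Margin of error = t* · SE = 2.080 × 51.7385 = 107.6161.
x̄₁ − x̄₂ = 816 − 784 = 32.0000.
CI: 32.0000 ± 107.6161 = (-75.62, 139.62).

(-75.62, 139.62)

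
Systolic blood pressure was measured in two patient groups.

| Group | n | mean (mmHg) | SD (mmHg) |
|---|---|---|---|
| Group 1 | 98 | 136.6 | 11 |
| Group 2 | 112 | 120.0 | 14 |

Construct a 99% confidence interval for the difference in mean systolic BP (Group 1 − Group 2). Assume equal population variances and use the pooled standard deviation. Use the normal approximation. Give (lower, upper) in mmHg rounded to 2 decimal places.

s_p = √[((n₁−1)s₁² + (n₂−1)s₂²)/(n₁+n₂−2)] = √[(97·11² + 111·14²)/208] = 12.6895.
SE = 12.6895·√(1/98 + 1/112) = 1.7552.
With z* = 2.576, margin = 2.576 × 1.7552 = 4.5214.
x̄₁ − x̄₂ = 136.6 − 120.0 = 16.6000; interval 16.6000 ± 4.5214 = (12.08, 21.12).

(12.08, 21.12)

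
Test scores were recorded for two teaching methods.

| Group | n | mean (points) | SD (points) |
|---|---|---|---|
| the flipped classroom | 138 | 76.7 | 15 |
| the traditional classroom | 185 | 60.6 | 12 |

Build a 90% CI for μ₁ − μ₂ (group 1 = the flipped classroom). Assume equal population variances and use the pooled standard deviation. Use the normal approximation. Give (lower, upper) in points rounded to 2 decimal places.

(13.63, 18.57)

Pooled variance s_p² = [137·15² + 184·12²] / (138+185−2) = 178.5701, so s_p = 13.3630.
SE_diff = s_p·√(1/n₁ + 1/n₂) = 13.3630·√(1/138 + 1/185) = 1.5031.
z* = 1.645; margin = 1.645 × 1.5031 = 2.4726.
Difference = 76.7 − 60.6 = 16.1000.
16.1000 ± 2.4726 → (13.63, 18.57).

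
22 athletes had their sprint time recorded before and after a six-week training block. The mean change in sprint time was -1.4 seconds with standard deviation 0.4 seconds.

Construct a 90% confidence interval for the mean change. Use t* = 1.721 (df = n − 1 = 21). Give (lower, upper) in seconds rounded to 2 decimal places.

(-1.55, -1.25)

This is a matched-pairs design, so SE = s_d/√n = 0.4/√22 = 0.0853.
Margin = 1.721 × 0.0853 = 0.1468; the interval is -1.4 ± 0.1468 = (-1.55, -1.25).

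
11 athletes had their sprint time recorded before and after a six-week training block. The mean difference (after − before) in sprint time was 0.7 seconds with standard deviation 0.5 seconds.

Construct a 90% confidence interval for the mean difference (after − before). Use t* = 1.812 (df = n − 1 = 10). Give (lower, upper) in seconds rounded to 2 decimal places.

(0.43, 0.97)

This is a matched-pairs design, so SE = s_d/√n = 0.5/√11 = 0.1508.
Margin = 1.812 × 0.1508 = 0.2732; the interval is 0.7 ± 0.2732 = (0.43, 0.97).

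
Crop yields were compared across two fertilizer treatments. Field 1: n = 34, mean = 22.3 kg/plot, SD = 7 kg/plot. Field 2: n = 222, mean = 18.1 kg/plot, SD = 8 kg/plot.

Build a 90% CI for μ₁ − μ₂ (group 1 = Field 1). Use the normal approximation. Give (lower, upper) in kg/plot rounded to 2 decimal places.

Standard errors of each mean: 7/√34 = 1.2005 and 8/√222 = 0.5369.
SE(x̄₁ − x̄₂) = √(1.2005² + 0.5369²) = 1.3151 for independent samples with unequal variances.
With z* = 1.645, the margin is 1.645 × 1.3151 = 2.1633.
x̄₁ − x̄₂ = 22.3 − 18.1 = 4.2000; the interval is 4.2000 ± 2.1633 = (2.04, 6.36).

(2.04, 6.36)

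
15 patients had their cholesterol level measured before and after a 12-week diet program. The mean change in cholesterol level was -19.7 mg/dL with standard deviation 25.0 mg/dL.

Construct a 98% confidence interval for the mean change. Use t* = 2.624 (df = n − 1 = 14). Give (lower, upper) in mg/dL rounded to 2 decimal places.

Paired design: SE = s_d/√n = 25.0/√15 = 6.4550.
t* = 2.624; margin of error = 2.624 × 6.4550 = 16.9379.
-19.7 ± 16.9379 → (-36.64, -2.76).

(-36.64, -2.76)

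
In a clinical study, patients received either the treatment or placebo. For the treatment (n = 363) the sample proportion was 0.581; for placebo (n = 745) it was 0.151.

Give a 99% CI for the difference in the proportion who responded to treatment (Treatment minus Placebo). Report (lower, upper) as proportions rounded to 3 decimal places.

Each SE is √(p̂(1−p̂)/n): √(0.5810·0.4190/363) = 0.02590 and √(0.1510·0.8490/745) = 0.01312.
SE(p̂₁ − p̂₂) = √(SE₁² + SE₂²) = √(0.00067081 + 0.0001721344) = 0.02903, since the two samples are independent.
At 99% confidence z* = 2.576; margin = 2.576 × 0.02903 = 0.07478.
The difference is 0.5810 − 0.1510 = 0.4300, so the interval is 0.4300 ± 0.07478 = (0.355, 0.505).

(0.355, 0.505)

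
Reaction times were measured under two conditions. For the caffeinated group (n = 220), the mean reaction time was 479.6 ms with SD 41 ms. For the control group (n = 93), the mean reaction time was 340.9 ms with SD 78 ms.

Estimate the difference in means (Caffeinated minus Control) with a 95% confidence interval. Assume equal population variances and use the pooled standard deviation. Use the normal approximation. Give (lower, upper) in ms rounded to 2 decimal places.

s_p = √[((n₁−1)s₁² + (n₂−1)s₂²)/(n₁+n₂−2)] = √[(219·41² + 92·78²)/311] = 54.6214.
SE = 54.6214·√(1/220 + 1/93) = 6.7559.
With z* = 1.960, margin = 1.960 × 6.7559 = 13.2416.
x̄₁ − x̄₂ = 479.6 − 340.9 = 138.7000; interval 138.7000 ± 13.2416 = (125.46, 151.94).

(125.46, 151.94)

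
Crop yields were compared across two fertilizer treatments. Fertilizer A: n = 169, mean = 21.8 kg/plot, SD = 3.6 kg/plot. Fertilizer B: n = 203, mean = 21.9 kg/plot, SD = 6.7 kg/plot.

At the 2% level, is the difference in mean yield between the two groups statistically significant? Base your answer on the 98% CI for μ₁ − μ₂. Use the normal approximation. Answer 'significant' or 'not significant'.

not significant

SE₁ = s₁/√n₁ = 3.6/√169 = 0.2769; SE₂ = 6.7/√203 = 0.4702.
Independent samples, unequal variances: SE_diff = √(SE₁² + SE₂²) = √(0.07667361 + 0.22108804) = 0.5457.
z* = 2.326, so margin of error = 2.326 × 0.5457 = 1.2693.
Difference in means = 21.8 − 21.9 = -0.1000.
-0.1000 ± 1.2693 → (-1.3693, 1.1693).
The interval (-1.3693, 1.1693) contains 0, so the difference is not significant.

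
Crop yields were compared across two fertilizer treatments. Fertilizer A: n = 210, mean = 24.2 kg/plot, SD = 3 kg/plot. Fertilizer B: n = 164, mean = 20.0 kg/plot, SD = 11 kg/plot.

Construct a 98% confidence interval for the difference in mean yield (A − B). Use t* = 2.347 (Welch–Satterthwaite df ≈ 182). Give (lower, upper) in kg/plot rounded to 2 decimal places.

Per-group SEs: s₁/√n₁ = 3/√210 = 0.2070, s₂/√n₂ = 11/√164 = 0.8590.
Unpooled SE of the difference: √(0.042849 + 0.737881) = 0.8836.
Margin of error = t* · SE = 2.347 × 0.8836 = 2.0738.
x̄₁ − x̄₂ = 24.2 − 20.0 = 4.2000.
CI: 4.2000 ± 2.0738 = (2.13, 6.27).

(2.13, 6.27)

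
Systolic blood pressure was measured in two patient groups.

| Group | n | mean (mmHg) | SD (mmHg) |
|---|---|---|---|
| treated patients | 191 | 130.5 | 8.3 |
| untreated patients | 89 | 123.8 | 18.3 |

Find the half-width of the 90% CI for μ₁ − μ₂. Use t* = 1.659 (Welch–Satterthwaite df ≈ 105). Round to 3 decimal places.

Standard errors of each mean: 8.3/√191 = 0.6006 and 18.3/√89 = 1.9398.
SE(x̄₁ − x̄₂) = √(0.6006² + 1.9398²) = 2.0307 for independent samples with unequal variances.
With t* = 1.659, the margin is 1.659 × 2.0307 = 3.3689.

3.369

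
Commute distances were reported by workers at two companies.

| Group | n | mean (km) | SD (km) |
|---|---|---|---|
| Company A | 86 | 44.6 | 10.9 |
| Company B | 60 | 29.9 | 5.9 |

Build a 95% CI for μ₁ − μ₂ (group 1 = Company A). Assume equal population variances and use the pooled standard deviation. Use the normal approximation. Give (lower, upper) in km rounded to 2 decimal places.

Pooled variance s_p² = [85·10.9² + 59·5.9²] / (86+60−2) = 84.3933, so s_p = 9.1866.
SE_diff = s_p·√(1/n₁ + 1/n₂) = 9.1866·√(1/86 + 1/60) = 1.5453.
z* = 1.960; margin = 1.960 × 1.5453 = 3.0288.
Difference = 44.6 − 29.9 = 14.7000.
14.7000 ± 3.0288 → (11.67, 17.73).

(11.67, 17.73)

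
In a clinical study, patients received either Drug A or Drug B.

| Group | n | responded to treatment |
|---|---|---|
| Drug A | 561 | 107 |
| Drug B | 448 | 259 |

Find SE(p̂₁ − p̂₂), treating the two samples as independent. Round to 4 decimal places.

0.0286

p̂₁ = 107/561 = 0.1907 and p̂₂ = 259/448 = 0.5781.
SE₁ = √(p̂₁(1−p̂₁)/n₁) = √(0.1907·0.8093/561) = 0.01659; SE₂ = √(0.5781·0.4219/448) = 0.02333.
Independent samples: SE of the difference = √(SE₁² + SE₂²) = √(0.0002752281 + 0.0005442889) = 0.02863.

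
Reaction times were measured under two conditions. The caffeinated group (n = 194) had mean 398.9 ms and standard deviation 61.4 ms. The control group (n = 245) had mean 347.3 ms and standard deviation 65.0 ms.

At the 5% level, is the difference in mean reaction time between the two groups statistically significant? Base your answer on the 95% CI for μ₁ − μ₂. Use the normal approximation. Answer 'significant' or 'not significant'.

significant

Per-group SEs: s₁/√n₁ = 61.4/√194 = 4.4083, s₂/√n₂ = 65.0/√245 = 4.1527.
Unpooled SE of the difference: √(19.43310889 + 17.24491729) = 6.0562.
Margin of error = z* · SE = 1.960 × 6.0562 = 11.8702.
x̄₁ − x̄₂ = 398.9 − 347.3 = 51.6000.
CI: 51.6000 ± 11.8702 = (39.7298, 63.4702).
The interval (39.7298, 63.4702) does not contain 0, so the difference is significant.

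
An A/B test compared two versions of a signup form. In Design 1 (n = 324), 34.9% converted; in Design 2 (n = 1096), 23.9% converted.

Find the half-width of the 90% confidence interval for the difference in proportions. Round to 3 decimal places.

0.048

SE₁ = √(p̂₁(1−p̂₁)/n₁) = √(0.3490·0.6510/324) = 0.02648; SE₂ = √(0.2390·0.7610/1096) = 0.01288.
Independent samples: SE of the difference = √(SE₁² + SE₂²) = √(0.0007011904 + 0.0001658944) = 0.02945.
z* for 90% confidence is 1.645, so the margin of error is 1.645 × 0.02945 = 0.04845.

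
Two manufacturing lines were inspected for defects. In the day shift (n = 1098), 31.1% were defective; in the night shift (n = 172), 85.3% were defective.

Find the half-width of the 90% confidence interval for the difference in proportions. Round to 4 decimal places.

0.0500

SE₁ = √(p̂₁(1−p̂₁)/n₁) = √(0.3110·0.6890/1098) = 0.01397; SE₂ = √(0.8530·0.1470/172) = 0.02700.
Independent samples: SE of the difference = √(SE₁² + SE₂²) = √(0.0001951609 + 0.000729) = 0.03040.
z* for 90% confidence is 1.645, so the margin of error is 1.645 × 0.03040 = 0.05001.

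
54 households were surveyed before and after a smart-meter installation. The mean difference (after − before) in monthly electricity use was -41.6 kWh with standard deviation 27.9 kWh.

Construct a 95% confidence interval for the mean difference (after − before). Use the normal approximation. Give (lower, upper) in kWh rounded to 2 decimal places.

(-49.04, -34.16)

This is a matched-pairs design, so SE = s_d/√n = 27.9/√54 = 3.7967.
Margin = 1.960 × 3.7967 = 7.4415; the interval is -41.6 ± 7.4415 = (-49.04, -34.16).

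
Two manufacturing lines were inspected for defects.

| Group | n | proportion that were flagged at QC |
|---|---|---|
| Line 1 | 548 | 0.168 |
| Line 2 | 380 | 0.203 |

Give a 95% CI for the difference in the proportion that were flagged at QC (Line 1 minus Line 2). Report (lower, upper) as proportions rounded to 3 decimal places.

(-0.086, 0.016)

The two standard errors are √(0.1680×0.8320/548) = 0.01597 and √(0.2030×0.7970/380) = 0.02063.
Because the samples are independent, SE_diff = √(0.01597² + 0.02063²) = 0.02609.
Using z* = 1.960 for 95%, ME = 1.960 × 0.02609 = 0.05114.
p̂₁ − p̂₂ = -0.0350; interval -0.0350 ± 0.05114 gives (-0.086, 0.016).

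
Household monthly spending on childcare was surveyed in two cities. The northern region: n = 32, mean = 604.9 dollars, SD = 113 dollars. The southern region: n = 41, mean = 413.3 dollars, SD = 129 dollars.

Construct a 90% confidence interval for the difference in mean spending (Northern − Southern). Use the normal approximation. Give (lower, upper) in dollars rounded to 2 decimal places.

Per-group SEs: s₁/√n₁ = 113/√32 = 19.9758, s₂/√n₂ = 129/√41 = 20.1464.
Unpooled SE of the difference: √(399.03258564 + 405.87743296) = 28.3709.
Margin of error = z* · SE = 1.645 × 28.3709 = 46.6701.
x̄₁ − x̄₂ = 604.9 − 413.3 = 191.6000.
CI: 191.6000 ± 46.6701 = (144.93, 238.27).

(144.93, 238.27)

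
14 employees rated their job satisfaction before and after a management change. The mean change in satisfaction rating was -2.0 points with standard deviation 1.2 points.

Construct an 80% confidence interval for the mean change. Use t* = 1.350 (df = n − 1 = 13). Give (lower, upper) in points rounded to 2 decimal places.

(-2.43, -1.57)

Paired design: SE = s_d/√n = 1.2/√14 = 0.3207.
t* = 1.350; margin of error = 1.350 × 0.3207 = 0.4329.
-2.0 ± 0.4329 → (-2.43, -1.57).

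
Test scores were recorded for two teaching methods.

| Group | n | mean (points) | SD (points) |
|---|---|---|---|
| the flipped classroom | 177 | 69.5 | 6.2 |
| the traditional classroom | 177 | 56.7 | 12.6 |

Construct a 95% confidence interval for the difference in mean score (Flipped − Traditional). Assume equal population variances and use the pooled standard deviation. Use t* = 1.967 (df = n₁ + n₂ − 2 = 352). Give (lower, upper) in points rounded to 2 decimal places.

s_p = √[((n₁−1)s₁² + (n₂−1)s₂²)/(n₁+n₂−2)] = √[(176·6.2² + 176·12.6²)/352] = 9.9298.
SE = 9.9298·√(1/177 + 1/177) = 1.0555.
With t* = 1.967, margin = 1.967 × 1.0555 = 2.0762.
x̄₁ − x̄₂ = 69.5 − 56.7 = 12.8000; interval 12.8000 ± 2.0762 = (10.72, 14.88).

(10.72, 14.88)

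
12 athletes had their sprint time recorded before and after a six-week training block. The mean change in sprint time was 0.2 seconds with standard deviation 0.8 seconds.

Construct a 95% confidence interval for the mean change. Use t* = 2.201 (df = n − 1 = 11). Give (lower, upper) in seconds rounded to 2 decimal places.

This is a matched-pairs design, so SE = s_d/√n = 0.8/√12 = 0.2309.
Margin = 2.201 × 0.2309 = 0.5082; the interval is 0.2 ± 0.5082 = (-0.31, 0.71).

(-0.31, 0.71)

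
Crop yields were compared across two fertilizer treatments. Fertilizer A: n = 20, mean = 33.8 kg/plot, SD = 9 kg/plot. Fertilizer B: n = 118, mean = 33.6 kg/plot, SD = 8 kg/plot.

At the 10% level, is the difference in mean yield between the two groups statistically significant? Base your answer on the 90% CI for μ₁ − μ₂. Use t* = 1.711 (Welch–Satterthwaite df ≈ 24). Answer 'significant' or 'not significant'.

not significant

SE₁ = s₁/√n₁ = 9/√20 = 2.0125; SE₂ = 8/√118 = 0.7365.
Independent samples, unequal variances: SE_diff = √(SE₁² + SE₂²) = √(4.05015625 + 0.54243225) = 2.1430.
t* = 1.711, so margin of error = 1.711 × 2.1430 = 3.6667.
Difference in means = 33.8 − 33.6 = 0.2000.
0.2000 ± 3.6667 → (-3.4667, 3.8667).
The interval (-3.4667, 3.8667) contains 0, so the difference is not significant.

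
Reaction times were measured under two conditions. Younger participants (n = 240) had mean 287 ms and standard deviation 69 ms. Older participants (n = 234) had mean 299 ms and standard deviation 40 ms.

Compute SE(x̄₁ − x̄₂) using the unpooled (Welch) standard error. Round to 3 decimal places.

5.165

Per-group SEs: s₁/√n₁ = 69/√240 = 4.4539, s₂/√n₂ = 40/√234 = 2.6149.
Unpooled SE of the difference: √(19.83722521 + 6.83770201) = 5.1648.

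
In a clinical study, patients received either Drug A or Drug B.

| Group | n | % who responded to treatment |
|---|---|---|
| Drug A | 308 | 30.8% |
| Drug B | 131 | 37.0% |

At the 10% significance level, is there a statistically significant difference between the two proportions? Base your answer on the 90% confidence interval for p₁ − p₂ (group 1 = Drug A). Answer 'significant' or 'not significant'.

The two standard errors are √(0.3080×0.6920/308) = 0.02631 and √(0.3700×0.6300/131) = 0.04218.
Because the samples are independent, SE_diff = √(0.02631² + 0.04218²) = 0.04971.
Using z* = 1.645 for 90%, ME = 1.645 × 0.04971 = 0.08177.
p̂₁ − p̂₂ = -0.0620; interval -0.0620 ± 0.08177 gives (-0.14377, 0.01977).
The interval (-0.14377, 0.01977) contains 0, so the difference is not significant.

not significant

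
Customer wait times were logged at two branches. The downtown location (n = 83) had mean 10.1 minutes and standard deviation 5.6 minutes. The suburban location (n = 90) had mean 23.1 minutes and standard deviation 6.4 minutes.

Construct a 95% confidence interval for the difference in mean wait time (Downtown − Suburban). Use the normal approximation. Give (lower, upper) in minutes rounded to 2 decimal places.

(-14.79, -11.21)

Standard errors of each mean: 5.6/√83 = 0.6147 and 6.4/√90 = 0.6746.
SE(x̄₁ − x̄₂) = √(0.6147² + 0.6746²) = 0.9127 for independent samples with unequal variances.
With z* = 1.960, the margin is 1.960 × 0.9127 = 1.7889.
x̄₁ − x̄₂ = 10.1 − 23.1 = -13.0000; the interval is -13.0000 ± 1.7889 = (-14.79, -11.21).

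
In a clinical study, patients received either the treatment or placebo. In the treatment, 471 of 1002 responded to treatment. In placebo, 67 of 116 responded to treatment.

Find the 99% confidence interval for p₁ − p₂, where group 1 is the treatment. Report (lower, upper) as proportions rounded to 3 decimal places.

(-0.232, 0.017)

Sample proportions: 471/1002 = 0.4701, 67/116 = 0.5776.
Each SE is √(p̂(1−p̂)/n): √(0.4701·0.5299/1002) = 0.01577 and √(0.5776·0.4224/116) = 0.04586.
SE(p̂₁ − p̂₂) = √(SE₁² + SE₂²) = √(0.0002486929 + 0.0021031396) = 0.04850, since the two samples are independent.
At 99% confidence z* = 2.576; margin = 2.576 × 0.04850 = 0.12494.
The difference is 0.4701 − 0.5776 = -0.1075, so the interval is -0.1075 ± 0.12494 = (-0.232, 0.017).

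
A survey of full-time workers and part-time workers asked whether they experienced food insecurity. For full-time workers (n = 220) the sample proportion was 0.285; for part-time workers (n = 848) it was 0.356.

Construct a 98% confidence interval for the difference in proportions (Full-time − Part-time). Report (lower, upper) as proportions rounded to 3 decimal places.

(-0.151, 0.009)

Each SE is √(p̂(1−p̂)/n): √(0.2850·0.7150/220) = 0.03043 and √(0.3560·0.6440/848) = 0.01644.
SE(p̂₁ − p̂₂) = √(SE₁² + SE₂²) = √(0.0009259849 + 0.0002702736) = 0.03459, since the two samples are independent.
At 98% confidence z* = 2.326; margin = 2.326 × 0.03459 = 0.08046.
The difference is 0.2850 − 0.3560 = -0.0710, so the interval is -0.0710 ± 0.08046 = (-0.151, 0.009).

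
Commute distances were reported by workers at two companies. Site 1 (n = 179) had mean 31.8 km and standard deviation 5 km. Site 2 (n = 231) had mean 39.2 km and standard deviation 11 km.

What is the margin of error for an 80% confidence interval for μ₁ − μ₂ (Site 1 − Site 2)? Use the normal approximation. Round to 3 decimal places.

1.044

Per-group SEs: s₁/√n₁ = 5/√179 = 0.3737, s₂/√n₂ = 11/√231 = 0.7237.
Unpooled SE of the difference: √(0.13965169 + 0.52374169) = 0.8145.
Margin of error = z* · SE = 1.282 × 0.8145 = 1.0442.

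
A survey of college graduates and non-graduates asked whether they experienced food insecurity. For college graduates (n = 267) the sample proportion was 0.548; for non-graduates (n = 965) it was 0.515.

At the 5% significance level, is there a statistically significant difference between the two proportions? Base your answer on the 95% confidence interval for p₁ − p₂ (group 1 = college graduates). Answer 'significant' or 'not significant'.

not significant

SE₁ = √(p̂₁(1−p̂₁)/n₁) = √(0.5480·0.4520/267) = 0.03046; SE₂ = √(0.5150·0.4850/965) = 0.01609.
Independent samples: SE of the difference = √(SE₁² + SE₂²) = √(0.0009278116 + 0.0002588881) = 0.03445.
z* for 95% confidence is 1.960, so the margin of error is 1.960 × 0.03445 = 0.06752.
Point estimate p̂₁ − p̂₂ = 0.5480 − 0.5150 = 0.0330.
0.0330 ± 0.06752 → (-0.03452, 0.10052).
The interval (-0.03452, 0.10052) contains 0, so the difference is not significant.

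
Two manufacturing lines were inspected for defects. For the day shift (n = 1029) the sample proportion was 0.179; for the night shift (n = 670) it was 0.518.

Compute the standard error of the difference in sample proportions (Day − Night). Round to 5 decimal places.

The two standard errors are √(0.1790×0.8210/1029) = 0.01195 and √(0.5180×0.4820/670) = 0.01930.
Because the samples are independent, SE_diff = √(0.01195² + 0.01930²) = 0.02270.

0.02270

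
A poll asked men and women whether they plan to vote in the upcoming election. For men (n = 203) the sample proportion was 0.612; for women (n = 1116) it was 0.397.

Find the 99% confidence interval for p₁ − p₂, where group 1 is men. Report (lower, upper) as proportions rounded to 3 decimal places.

Each SE is √(p̂(1−p̂)/n): √(0.6120·0.3880/203) = 0.03420 and √(0.3970·0.6030/1116) = 0.01465.
SE(p̂₁ − p̂₂) = √(SE₁² + SE₂²) = √(0.00116964 + 0.0002146225) = 0.03721, since the two samples are independent.
At 99% confidence z* = 2.576; margin = 2.576 × 0.03721 = 0.09585.
The difference is 0.6120 − 0.3970 = 0.2150, so the interval is 0.2150 ± 0.09585 = (0.119, 0.311).

(0.119, 0.311)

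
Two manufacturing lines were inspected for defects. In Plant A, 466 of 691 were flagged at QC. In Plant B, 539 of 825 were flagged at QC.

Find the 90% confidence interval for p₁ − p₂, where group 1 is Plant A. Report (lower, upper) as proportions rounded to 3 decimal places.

p̂₁ = 466/691 = 0.6744 and p̂₂ = 539/825 = 0.6533.
SE₁ = √(p̂₁(1−p̂₁)/n₁) = √(0.6744·0.3256/691) = 0.01783; SE₂ = √(0.6533·0.3467/825) = 0.01657.
Independent samples: SE of the difference = √(SE₁² + SE₂²) = √(0.0003179089 + 0.0002745649) = 0.02434.
z* for 90% confidence is 1.645, so the margin of error is 1.645 × 0.02434 = 0.04004.
Point estimate p̂₁ − p̂₂ = 0.6744 − 0.6533 = 0.0211.
0.0211 ± 0.04004 → (-0.019, 0.061).

(-0.019, 0.061)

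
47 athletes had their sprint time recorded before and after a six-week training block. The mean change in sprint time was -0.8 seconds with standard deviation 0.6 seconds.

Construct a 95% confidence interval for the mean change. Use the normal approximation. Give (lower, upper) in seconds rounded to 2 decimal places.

(-0.97, -0.63)

This is a matched-pairs design, so SE = s_d/√n = 0.6/√47 = 0.0875.
Margin = 1.960 × 0.0875 = 0.1715; the interval is -0.8 ± 0.1715 = (-0.97, -0.63).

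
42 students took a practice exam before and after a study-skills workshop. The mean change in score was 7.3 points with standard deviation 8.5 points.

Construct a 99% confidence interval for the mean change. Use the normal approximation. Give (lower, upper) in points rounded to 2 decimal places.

(3.92, 10.68)

Paired design: SE = s_d/√n = 8.5/√42 = 1.3116.
z* = 2.576; margin of error = 2.576 × 1.3116 = 3.3787.
7.3 ± 3.3787 → (3.92, 10.68).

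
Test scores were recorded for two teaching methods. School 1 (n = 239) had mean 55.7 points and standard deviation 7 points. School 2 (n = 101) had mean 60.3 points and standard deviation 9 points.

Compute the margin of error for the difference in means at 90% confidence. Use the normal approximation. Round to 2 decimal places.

Per-group SEs: s₁/√n₁ = 7/√239 = 0.4528, s₂/√n₂ = 9/√101 = 0.8955.
Unpooled SE of the difference: √(0.20502784 + 0.80192025) = 1.0035.
Margin of error = z* · SE = 1.645 × 1.0035 = 1.6508.

1.65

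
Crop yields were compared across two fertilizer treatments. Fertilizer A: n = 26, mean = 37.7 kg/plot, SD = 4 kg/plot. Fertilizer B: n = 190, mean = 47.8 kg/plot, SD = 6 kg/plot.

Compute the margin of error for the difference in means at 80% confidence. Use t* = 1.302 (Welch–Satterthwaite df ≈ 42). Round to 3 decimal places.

1.168

Standard errors of each mean: 4/√26 = 0.7845 and 6/√190 = 0.4353.
SE(x̄₁ − x̄₂) = √(0.7845² + 0.4353²) = 0.8972 for independent samples with unequal variances.
With t* = 1.302, the margin is 1.302 × 0.8972 = 1.1682.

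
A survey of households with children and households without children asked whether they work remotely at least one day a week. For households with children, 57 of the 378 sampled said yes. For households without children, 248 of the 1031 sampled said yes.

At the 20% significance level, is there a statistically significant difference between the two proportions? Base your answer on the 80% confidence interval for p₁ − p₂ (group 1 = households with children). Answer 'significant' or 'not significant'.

First, p̂₁ = 57/378 = 0.1508; p̂₂ = 248/1031 = 0.2405.
The two standard errors are √(0.1508×0.8492/378) = 0.01841 and √(0.2405×0.7595/1031) = 0.01331.
Because the samples are independent, SE_diff = √(0.01841² + 0.01331²) = 0.02272.
Using z* = 1.282 for 80%, ME = 1.282 × 0.02272 = 0.02913.
p̂₁ − p̂₂ = -0.0897; interval -0.0897 ± 0.02913 gives (-0.11883, -0.06057).
The interval (-0.11883, -0.06057) does not contain 0, so the difference is significant.

significant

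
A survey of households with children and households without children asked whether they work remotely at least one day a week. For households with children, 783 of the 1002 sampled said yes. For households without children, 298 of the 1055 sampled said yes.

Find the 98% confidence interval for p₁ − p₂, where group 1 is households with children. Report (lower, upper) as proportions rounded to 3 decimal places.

(0.455, 0.543)

p̂₁ = 783/1002 = 0.7814 and p̂₂ = 298/1055 = 0.2825.
SE₁ = √(p̂₁(1−p̂₁)/n₁) = √(0.7814·0.2186/1002) = 0.01306; SE₂ = √(0.2825·0.7175/1055) = 0.01386.
Independent samples: SE of the difference = √(SE₁² + SE₂²) = √(0.0001705636 + 0.0001920996) = 0.01904.
z* for 98% confidence is 2.326, so the margin of error is 2.326 × 0.01904 = 0.04429.
Point estimate p̂₁ − p̂₂ = 0.7814 − 0.2825 = 0.4989.
0.4989 ± 0.04429 → (0.455, 0.543).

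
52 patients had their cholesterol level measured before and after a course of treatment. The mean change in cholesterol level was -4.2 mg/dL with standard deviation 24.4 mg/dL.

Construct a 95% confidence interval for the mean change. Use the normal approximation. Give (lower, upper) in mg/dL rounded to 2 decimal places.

This is a matched-pairs design, so SE = s_d/√n = 24.4/√52 = 3.3837.
Margin = 1.960 × 3.3837 = 6.6321; the interval is -4.2 ± 6.6321 = (-10.83, 2.43).

(-10.83, 2.43)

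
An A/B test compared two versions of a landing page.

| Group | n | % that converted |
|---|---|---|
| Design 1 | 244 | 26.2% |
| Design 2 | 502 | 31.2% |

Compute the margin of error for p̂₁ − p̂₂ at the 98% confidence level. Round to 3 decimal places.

0.081

Each SE is √(p̂(1−p̂)/n): √(0.2620·0.7380/244) = 0.02815 and √(0.3120·0.6880/502) = 0.02068.
SE(p̂₁ − p̂₂) = √(SE₁² + SE₂²) = √(0.0007924225 + 0.0004276624) = 0.03493, since the two samples are independent.
At 98% confidence z* = 2.326; margin = 2.326 × 0.03493 = 0.08125.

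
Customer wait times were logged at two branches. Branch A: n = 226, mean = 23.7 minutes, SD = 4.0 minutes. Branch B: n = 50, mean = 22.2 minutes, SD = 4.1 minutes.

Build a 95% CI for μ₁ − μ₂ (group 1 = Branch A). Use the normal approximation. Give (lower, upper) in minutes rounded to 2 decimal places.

Per-group SEs: s₁/√n₁ = 4.0/√226 = 0.2661, s₂/√n₂ = 4.1/√50 = 0.5798.
Unpooled SE of the difference: √(0.07080921 + 0.33616804) = 0.6379.
Margin of error = z* · SE = 1.960 × 0.6379 = 1.2503.
x̄₁ − x̄₂ = 23.7 − 22.2 = 1.5000.
CI: 1.5000 ± 1.2503 = (0.25, 2.75).

(0.25, 2.75)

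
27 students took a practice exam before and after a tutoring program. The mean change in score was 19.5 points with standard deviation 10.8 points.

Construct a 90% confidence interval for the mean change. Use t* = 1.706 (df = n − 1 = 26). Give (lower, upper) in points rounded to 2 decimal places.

(15.95, 23.05)

This is a matched-pairs design, so SE = s_d/√n = 10.8/√27 = 2.0785.
Margin = 1.706 × 2.0785 = 3.5459; the interval is 19.5 ± 3.5459 = (15.95, 23.05).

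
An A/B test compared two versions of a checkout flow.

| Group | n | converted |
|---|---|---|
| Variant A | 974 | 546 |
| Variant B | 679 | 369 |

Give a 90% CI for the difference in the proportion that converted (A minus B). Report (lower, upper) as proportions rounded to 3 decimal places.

(-0.024, 0.058)

Sample proportions: 546/974 = 0.5606, 369/679 = 0.5434.
Each SE is √(p̂(1−p̂)/n): √(0.5606·0.4394/974) = 0.01590 and √(0.5434·0.4566/679) = 0.01912.
SE(p̂₁ − p̂₂) = √(SE₁² + SE₂²) = √(0.00025281 + 0.0003655744) = 0.02487, since the two samples are independent.
At 90% confidence z* = 1.645; margin = 1.645 × 0.02487 = 0.04091.
The difference is 0.5606 − 0.5434 = 0.0172, so the interval is 0.0172 ± 0.04091 = (-0.024, 0.058).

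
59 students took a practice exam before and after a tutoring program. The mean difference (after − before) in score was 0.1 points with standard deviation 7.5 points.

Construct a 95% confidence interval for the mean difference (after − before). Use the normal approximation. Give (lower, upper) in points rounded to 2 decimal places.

(-1.81, 2.01)

Paired design: SE = s_d/√n = 7.5/√59 = 0.9764.
z* = 1.960; margin of error = 1.960 × 0.9764 = 1.9137.
0.1 ± 1.9137 → (-1.81, 2.01).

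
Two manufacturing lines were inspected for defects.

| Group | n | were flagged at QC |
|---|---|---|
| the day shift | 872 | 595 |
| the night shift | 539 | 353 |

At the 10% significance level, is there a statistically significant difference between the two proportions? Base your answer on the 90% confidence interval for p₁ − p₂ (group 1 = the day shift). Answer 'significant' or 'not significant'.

not significant

p̂₁ = 595/872 = 0.6823 and p̂₂ = 353/539 = 0.6549.
SE₁ = √(p̂₁(1−p̂₁)/n₁) = √(0.6823·0.3177/872) = 0.01577; SE₂ = √(0.6549·0.3451/539) = 0.02048.
Independent samples: SE of the difference = √(SE₁² + SE₂²) = √(0.0002486929 + 0.0004194304) = 0.02585.
z* for 90% confidence is 1.645, so the margin of error is 1.645 × 0.02585 = 0.04252.
Point estimate p̂₁ − p̂₂ = 0.6823 − 0.6549 = 0.0274.
0.0274 ± 0.04252 → (-0.01512, 0.06992).
The interval (-0.01512, 0.06992) contains 0, so the difference is not significant.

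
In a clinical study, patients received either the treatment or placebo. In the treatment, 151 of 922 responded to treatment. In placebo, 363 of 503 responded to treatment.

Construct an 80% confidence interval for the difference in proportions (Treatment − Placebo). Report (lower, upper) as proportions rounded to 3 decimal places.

First, p̂₁ = 151/922 = 0.1638; p̂₂ = 363/503 = 0.7217.
The two standard errors are √(0.1638×0.8362/922) = 0.01219 and √(0.7217×0.2783/503) = 0.01998.
Because the samples are independent, SE_diff = √(0.01219² + 0.01998²) = 0.02341.
Using z* = 1.282 for 80%, ME = 1.282 × 0.02341 = 0.03001.
p̂₁ − p̂₂ = -0.5579; interval -0.5579 ± 0.03001 gives (-0.588, -0.528).

(-0.588, -0.528)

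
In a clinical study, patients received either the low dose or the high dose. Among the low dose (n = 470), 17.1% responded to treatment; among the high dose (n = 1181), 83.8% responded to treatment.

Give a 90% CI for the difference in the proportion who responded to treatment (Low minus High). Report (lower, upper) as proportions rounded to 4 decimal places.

(-0.7006, -0.6334)

Each SE is √(p̂(1−p̂)/n): √(0.1710·0.8290/470) = 0.01737 and √(0.8380·0.1620/1181) = 0.01072.
SE(p̂₁ − p̂₂) = √(SE₁² + SE₂²) = √(0.0003017169 + 0.0001149184) = 0.02041, since the two samples are independent.
At 90% confidence z* = 1.645; margin = 1.645 × 0.02041 = 0.03357.
The difference is 0.1710 − 0.8380 = -0.6670, so the interval is -0.6670 ± 0.03357 = (-0.7006, -0.6334).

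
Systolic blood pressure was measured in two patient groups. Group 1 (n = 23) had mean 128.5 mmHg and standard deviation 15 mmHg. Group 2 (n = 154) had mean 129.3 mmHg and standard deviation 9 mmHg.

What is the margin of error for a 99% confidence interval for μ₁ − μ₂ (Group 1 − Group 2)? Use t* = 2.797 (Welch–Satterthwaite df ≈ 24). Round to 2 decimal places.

SE₁ = s₁/√n₁ = 15/√23 = 3.1277; SE₂ = 9/√154 = 0.7252.
Independent samples, unequal variances: SE_diff = √(SE₁² + SE₂²) = √(9.78250729 + 0.52591504) = 3.2107.
t* = 2.797, so margin of error = 2.797 × 3.2107 = 8.9803.

8.98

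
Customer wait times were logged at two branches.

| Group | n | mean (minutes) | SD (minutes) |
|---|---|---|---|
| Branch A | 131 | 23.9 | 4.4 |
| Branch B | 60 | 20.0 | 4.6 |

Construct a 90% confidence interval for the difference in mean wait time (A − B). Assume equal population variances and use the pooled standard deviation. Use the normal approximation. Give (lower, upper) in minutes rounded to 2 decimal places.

(2.76, 5.04)

s_p = √[((n₁−1)s₁² + (n₂−1)s₂²)/(n₁+n₂−2)] = √[(130·4.4² + 59·4.6²)/189] = 4.4634.
SE = 4.4634·√(1/131 + 1/60) = 0.6958.
With z* = 1.645, margin = 1.645 × 0.6958 = 1.1446.
x̄₁ − x̄₂ = 23.9 − 20.0 = 3.9000; interval 3.9000 ± 1.1446 = (2.76, 5.04).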